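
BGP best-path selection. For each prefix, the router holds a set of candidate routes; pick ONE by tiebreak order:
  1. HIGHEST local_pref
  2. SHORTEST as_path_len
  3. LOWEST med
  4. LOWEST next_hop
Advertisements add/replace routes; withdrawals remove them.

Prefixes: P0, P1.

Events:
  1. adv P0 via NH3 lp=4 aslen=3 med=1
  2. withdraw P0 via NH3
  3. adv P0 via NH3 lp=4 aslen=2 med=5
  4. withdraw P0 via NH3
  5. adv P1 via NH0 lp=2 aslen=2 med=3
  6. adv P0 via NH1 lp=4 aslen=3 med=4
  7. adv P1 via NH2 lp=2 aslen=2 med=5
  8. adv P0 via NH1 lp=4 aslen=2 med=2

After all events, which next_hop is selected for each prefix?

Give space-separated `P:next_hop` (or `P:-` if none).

Answer: P0:NH1 P1:NH0

Derivation:
Op 1: best P0=NH3 P1=-
Op 2: best P0=- P1=-
Op 3: best P0=NH3 P1=-
Op 4: best P0=- P1=-
Op 5: best P0=- P1=NH0
Op 6: best P0=NH1 P1=NH0
Op 7: best P0=NH1 P1=NH0
Op 8: best P0=NH1 P1=NH0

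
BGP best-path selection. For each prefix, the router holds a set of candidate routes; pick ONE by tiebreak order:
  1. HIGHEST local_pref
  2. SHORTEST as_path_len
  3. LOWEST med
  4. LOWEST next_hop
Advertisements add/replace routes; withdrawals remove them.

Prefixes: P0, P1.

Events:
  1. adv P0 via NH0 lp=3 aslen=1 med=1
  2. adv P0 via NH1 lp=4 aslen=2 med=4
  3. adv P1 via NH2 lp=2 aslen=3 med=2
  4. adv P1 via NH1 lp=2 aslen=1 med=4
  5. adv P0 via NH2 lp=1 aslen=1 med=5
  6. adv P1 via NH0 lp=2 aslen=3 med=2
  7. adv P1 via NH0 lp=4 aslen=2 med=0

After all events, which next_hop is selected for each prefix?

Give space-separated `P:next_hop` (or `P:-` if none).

Op 1: best P0=NH0 P1=-
Op 2: best P0=NH1 P1=-
Op 3: best P0=NH1 P1=NH2
Op 4: best P0=NH1 P1=NH1
Op 5: best P0=NH1 P1=NH1
Op 6: best P0=NH1 P1=NH1
Op 7: best P0=NH1 P1=NH0

Answer: P0:NH1 P1:NH0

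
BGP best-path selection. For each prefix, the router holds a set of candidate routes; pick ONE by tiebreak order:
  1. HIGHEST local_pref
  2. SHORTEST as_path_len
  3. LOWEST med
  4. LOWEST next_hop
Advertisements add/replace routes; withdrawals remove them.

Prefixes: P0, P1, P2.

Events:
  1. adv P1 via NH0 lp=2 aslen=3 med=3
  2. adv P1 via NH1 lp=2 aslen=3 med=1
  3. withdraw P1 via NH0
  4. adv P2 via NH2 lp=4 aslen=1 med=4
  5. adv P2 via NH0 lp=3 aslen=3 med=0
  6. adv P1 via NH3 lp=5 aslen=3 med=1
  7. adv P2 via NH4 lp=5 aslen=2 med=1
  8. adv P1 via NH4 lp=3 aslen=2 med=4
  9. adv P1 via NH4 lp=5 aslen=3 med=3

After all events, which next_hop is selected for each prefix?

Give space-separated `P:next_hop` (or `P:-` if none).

Op 1: best P0=- P1=NH0 P2=-
Op 2: best P0=- P1=NH1 P2=-
Op 3: best P0=- P1=NH1 P2=-
Op 4: best P0=- P1=NH1 P2=NH2
Op 5: best P0=- P1=NH1 P2=NH2
Op 6: best P0=- P1=NH3 P2=NH2
Op 7: best P0=- P1=NH3 P2=NH4
Op 8: best P0=- P1=NH3 P2=NH4
Op 9: best P0=- P1=NH3 P2=NH4

Answer: P0:- P1:NH3 P2:NH4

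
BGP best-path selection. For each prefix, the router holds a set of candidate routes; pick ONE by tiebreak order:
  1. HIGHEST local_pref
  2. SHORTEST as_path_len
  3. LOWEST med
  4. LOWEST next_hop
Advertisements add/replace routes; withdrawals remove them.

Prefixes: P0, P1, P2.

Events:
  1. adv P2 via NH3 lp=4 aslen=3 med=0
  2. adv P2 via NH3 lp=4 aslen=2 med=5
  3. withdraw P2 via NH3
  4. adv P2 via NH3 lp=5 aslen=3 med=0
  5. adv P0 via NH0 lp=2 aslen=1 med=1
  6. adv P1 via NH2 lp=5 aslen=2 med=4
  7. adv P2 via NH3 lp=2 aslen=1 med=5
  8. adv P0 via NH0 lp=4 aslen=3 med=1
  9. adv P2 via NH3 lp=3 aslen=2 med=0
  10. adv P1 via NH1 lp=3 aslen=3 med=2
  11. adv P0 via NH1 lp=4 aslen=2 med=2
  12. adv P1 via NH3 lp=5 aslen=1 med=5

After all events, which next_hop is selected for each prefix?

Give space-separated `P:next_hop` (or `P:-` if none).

Op 1: best P0=- P1=- P2=NH3
Op 2: best P0=- P1=- P2=NH3
Op 3: best P0=- P1=- P2=-
Op 4: best P0=- P1=- P2=NH3
Op 5: best P0=NH0 P1=- P2=NH3
Op 6: best P0=NH0 P1=NH2 P2=NH3
Op 7: best P0=NH0 P1=NH2 P2=NH3
Op 8: best P0=NH0 P1=NH2 P2=NH3
Op 9: best P0=NH0 P1=NH2 P2=NH3
Op 10: best P0=NH0 P1=NH2 P2=NH3
Op 11: best P0=NH1 P1=NH2 P2=NH3
Op 12: best P0=NH1 P1=NH3 P2=NH3

Answer: P0:NH1 P1:NH3 P2:NH3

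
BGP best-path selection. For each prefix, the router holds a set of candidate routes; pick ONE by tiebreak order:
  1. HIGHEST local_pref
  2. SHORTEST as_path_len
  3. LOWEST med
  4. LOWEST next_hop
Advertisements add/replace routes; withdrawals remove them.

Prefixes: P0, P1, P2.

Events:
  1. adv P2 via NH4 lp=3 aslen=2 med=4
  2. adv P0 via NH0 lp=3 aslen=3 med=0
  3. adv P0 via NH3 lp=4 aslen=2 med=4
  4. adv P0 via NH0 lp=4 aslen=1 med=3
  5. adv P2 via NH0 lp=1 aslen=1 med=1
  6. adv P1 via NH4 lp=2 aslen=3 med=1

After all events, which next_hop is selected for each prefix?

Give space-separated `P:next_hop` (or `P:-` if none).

Answer: P0:NH0 P1:NH4 P2:NH4

Derivation:
Op 1: best P0=- P1=- P2=NH4
Op 2: best P0=NH0 P1=- P2=NH4
Op 3: best P0=NH3 P1=- P2=NH4
Op 4: best P0=NH0 P1=- P2=NH4
Op 5: best P0=NH0 P1=- P2=NH4
Op 6: best P0=NH0 P1=NH4 P2=NH4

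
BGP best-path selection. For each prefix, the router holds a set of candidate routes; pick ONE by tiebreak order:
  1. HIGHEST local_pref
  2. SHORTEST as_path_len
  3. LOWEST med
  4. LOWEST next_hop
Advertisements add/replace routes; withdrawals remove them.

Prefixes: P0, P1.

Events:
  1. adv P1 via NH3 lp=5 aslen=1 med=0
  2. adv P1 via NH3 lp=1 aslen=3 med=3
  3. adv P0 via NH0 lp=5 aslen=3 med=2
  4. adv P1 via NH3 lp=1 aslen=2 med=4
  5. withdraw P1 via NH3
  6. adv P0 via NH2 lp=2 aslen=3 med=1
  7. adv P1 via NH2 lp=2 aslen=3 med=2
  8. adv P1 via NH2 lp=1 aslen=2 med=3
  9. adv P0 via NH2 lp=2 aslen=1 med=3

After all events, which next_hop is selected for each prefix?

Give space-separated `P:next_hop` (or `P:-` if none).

Op 1: best P0=- P1=NH3
Op 2: best P0=- P1=NH3
Op 3: best P0=NH0 P1=NH3
Op 4: best P0=NH0 P1=NH3
Op 5: best P0=NH0 P1=-
Op 6: best P0=NH0 P1=-
Op 7: best P0=NH0 P1=NH2
Op 8: best P0=NH0 P1=NH2
Op 9: best P0=NH0 P1=NH2

Answer: P0:NH0 P1:NH2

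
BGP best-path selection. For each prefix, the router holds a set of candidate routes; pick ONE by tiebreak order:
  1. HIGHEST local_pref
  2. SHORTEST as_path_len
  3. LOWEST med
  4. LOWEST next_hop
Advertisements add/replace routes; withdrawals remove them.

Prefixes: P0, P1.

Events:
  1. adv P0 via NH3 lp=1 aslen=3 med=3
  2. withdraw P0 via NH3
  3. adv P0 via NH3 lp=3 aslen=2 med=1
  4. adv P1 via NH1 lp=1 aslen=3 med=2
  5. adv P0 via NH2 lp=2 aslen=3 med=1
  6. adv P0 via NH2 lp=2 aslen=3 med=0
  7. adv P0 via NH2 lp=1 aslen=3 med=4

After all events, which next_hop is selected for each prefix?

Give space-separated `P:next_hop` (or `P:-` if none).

Answer: P0:NH3 P1:NH1

Derivation:
Op 1: best P0=NH3 P1=-
Op 2: best P0=- P1=-
Op 3: best P0=NH3 P1=-
Op 4: best P0=NH3 P1=NH1
Op 5: best P0=NH3 P1=NH1
Op 6: best P0=NH3 P1=NH1
Op 7: best P0=NH3 P1=NH1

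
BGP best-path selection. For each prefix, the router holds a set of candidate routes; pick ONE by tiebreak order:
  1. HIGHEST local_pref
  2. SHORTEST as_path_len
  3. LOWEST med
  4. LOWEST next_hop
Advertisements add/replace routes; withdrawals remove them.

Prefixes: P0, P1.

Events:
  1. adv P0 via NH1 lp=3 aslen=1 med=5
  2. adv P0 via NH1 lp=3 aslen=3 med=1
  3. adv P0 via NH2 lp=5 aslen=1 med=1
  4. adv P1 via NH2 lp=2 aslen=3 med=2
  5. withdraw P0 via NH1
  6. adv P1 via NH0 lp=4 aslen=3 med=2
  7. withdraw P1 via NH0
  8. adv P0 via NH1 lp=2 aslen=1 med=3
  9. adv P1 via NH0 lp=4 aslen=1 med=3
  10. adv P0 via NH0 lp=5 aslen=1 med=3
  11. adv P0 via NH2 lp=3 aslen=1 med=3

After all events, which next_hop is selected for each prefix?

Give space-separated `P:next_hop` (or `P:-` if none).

Answer: P0:NH0 P1:NH0

Derivation:
Op 1: best P0=NH1 P1=-
Op 2: best P0=NH1 P1=-
Op 3: best P0=NH2 P1=-
Op 4: best P0=NH2 P1=NH2
Op 5: best P0=NH2 P1=NH2
Op 6: best P0=NH2 P1=NH0
Op 7: best P0=NH2 P1=NH2
Op 8: best P0=NH2 P1=NH2
Op 9: best P0=NH2 P1=NH0
Op 10: best P0=NH2 P1=NH0
Op 11: best P0=NH0 P1=NH0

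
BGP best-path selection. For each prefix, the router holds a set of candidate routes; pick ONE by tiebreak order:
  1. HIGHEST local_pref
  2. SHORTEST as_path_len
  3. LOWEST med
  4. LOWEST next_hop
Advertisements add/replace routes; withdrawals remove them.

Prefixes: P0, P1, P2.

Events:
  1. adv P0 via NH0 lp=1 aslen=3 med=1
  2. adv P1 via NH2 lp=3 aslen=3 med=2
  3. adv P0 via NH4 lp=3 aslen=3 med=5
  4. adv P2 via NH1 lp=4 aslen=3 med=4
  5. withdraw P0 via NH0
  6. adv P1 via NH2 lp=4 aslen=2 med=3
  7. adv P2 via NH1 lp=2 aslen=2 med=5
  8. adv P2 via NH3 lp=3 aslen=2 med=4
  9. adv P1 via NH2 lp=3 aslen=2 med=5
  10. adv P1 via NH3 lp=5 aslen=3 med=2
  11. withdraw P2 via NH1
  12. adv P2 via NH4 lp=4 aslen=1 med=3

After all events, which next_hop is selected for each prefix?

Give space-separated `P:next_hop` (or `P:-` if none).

Answer: P0:NH4 P1:NH3 P2:NH4

Derivation:
Op 1: best P0=NH0 P1=- P2=-
Op 2: best P0=NH0 P1=NH2 P2=-
Op 3: best P0=NH4 P1=NH2 P2=-
Op 4: best P0=NH4 P1=NH2 P2=NH1
Op 5: best P0=NH4 P1=NH2 P2=NH1
Op 6: best P0=NH4 P1=NH2 P2=NH1
Op 7: best P0=NH4 P1=NH2 P2=NH1
Op 8: best P0=NH4 P1=NH2 P2=NH3
Op 9: best P0=NH4 P1=NH2 P2=NH3
Op 10: best P0=NH4 P1=NH3 P2=NH3
Op 11: best P0=NH4 P1=NH3 P2=NH3
Op 12: best P0=NH4 P1=NH3 P2=NH4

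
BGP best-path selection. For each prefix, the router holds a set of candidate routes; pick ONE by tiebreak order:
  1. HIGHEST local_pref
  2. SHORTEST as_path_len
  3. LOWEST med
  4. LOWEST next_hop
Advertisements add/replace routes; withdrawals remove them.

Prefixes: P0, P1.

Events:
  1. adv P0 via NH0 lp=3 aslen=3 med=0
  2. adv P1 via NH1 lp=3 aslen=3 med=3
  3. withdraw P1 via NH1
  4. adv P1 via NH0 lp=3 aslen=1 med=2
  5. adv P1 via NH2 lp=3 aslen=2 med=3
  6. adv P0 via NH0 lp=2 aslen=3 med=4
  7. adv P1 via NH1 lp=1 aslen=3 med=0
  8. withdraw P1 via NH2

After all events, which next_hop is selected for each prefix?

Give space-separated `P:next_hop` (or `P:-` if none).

Answer: P0:NH0 P1:NH0

Derivation:
Op 1: best P0=NH0 P1=-
Op 2: best P0=NH0 P1=NH1
Op 3: best P0=NH0 P1=-
Op 4: best P0=NH0 P1=NH0
Op 5: best P0=NH0 P1=NH0
Op 6: best P0=NH0 P1=NH0
Op 7: best P0=NH0 P1=NH0
Op 8: best P0=NH0 P1=NH0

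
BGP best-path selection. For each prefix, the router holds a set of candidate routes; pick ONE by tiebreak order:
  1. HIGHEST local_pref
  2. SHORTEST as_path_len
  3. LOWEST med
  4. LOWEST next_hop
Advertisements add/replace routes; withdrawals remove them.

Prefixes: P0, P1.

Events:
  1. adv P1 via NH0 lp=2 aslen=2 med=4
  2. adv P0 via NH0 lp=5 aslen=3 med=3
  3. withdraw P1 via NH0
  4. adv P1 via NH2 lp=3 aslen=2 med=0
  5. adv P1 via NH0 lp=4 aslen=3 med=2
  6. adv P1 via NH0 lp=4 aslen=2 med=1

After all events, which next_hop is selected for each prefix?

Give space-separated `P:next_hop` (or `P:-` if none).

Answer: P0:NH0 P1:NH0

Derivation:
Op 1: best P0=- P1=NH0
Op 2: best P0=NH0 P1=NH0
Op 3: best P0=NH0 P1=-
Op 4: best P0=NH0 P1=NH2
Op 5: best P0=NH0 P1=NH0
Op 6: best P0=NH0 P1=NH0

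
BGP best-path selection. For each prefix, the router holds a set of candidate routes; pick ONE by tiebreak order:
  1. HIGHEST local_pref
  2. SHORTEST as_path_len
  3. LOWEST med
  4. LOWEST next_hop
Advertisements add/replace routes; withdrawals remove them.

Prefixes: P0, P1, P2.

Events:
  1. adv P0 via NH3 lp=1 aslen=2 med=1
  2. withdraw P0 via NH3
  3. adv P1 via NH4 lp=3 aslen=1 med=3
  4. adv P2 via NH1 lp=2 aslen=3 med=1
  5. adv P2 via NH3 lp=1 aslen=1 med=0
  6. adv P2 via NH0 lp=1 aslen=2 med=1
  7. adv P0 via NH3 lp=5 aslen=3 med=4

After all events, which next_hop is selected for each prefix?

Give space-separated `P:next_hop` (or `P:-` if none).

Answer: P0:NH3 P1:NH4 P2:NH1

Derivation:
Op 1: best P0=NH3 P1=- P2=-
Op 2: best P0=- P1=- P2=-
Op 3: best P0=- P1=NH4 P2=-
Op 4: best P0=- P1=NH4 P2=NH1
Op 5: best P0=- P1=NH4 P2=NH1
Op 6: best P0=- P1=NH4 P2=NH1
Op 7: best P0=NH3 P1=NH4 P2=NH1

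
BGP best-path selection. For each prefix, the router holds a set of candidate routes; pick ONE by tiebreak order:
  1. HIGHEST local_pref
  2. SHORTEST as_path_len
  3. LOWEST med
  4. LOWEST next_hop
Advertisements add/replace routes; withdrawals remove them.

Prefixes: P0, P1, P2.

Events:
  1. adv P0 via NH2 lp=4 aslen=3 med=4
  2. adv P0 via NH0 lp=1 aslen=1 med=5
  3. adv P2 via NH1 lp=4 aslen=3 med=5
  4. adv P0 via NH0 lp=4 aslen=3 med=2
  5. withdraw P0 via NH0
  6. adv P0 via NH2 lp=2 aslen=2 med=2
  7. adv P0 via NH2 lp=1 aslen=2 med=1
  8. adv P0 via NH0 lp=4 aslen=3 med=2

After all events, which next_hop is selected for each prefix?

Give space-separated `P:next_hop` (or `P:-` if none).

Answer: P0:NH0 P1:- P2:NH1

Derivation:
Op 1: best P0=NH2 P1=- P2=-
Op 2: best P0=NH2 P1=- P2=-
Op 3: best P0=NH2 P1=- P2=NH1
Op 4: best P0=NH0 P1=- P2=NH1
Op 5: best P0=NH2 P1=- P2=NH1
Op 6: best P0=NH2 P1=- P2=NH1
Op 7: best P0=NH2 P1=- P2=NH1
Op 8: best P0=NH0 P1=- P2=NH1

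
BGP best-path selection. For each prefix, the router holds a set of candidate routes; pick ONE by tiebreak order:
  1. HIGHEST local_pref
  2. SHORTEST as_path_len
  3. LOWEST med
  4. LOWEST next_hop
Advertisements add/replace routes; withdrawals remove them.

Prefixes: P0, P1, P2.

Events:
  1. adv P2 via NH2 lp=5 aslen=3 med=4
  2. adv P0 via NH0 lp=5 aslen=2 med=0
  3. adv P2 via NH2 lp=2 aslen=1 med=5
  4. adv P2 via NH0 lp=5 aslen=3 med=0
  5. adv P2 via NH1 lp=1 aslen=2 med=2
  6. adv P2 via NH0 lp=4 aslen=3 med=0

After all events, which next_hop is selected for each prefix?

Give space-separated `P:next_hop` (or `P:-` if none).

Op 1: best P0=- P1=- P2=NH2
Op 2: best P0=NH0 P1=- P2=NH2
Op 3: best P0=NH0 P1=- P2=NH2
Op 4: best P0=NH0 P1=- P2=NH0
Op 5: best P0=NH0 P1=- P2=NH0
Op 6: best P0=NH0 P1=- P2=NH0

Answer: P0:NH0 P1:- P2:NH0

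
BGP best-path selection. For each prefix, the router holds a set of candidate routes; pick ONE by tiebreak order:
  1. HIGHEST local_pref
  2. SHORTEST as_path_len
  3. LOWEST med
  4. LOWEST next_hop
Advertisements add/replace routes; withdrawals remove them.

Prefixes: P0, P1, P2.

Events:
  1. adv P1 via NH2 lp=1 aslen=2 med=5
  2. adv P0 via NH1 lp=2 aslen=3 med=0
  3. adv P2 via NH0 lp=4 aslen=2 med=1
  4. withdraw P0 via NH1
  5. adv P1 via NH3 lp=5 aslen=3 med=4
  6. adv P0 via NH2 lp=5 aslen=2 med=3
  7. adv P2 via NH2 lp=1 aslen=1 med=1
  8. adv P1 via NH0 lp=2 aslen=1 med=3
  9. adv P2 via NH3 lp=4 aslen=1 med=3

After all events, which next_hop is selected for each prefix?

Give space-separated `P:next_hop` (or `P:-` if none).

Answer: P0:NH2 P1:NH3 P2:NH3

Derivation:
Op 1: best P0=- P1=NH2 P2=-
Op 2: best P0=NH1 P1=NH2 P2=-
Op 3: best P0=NH1 P1=NH2 P2=NH0
Op 4: best P0=- P1=NH2 P2=NH0
Op 5: best P0=- P1=NH3 P2=NH0
Op 6: best P0=NH2 P1=NH3 P2=NH0
Op 7: best P0=NH2 P1=NH3 P2=NH0
Op 8: best P0=NH2 P1=NH3 P2=NH0
Op 9: best P0=NH2 P1=NH3 P2=NH3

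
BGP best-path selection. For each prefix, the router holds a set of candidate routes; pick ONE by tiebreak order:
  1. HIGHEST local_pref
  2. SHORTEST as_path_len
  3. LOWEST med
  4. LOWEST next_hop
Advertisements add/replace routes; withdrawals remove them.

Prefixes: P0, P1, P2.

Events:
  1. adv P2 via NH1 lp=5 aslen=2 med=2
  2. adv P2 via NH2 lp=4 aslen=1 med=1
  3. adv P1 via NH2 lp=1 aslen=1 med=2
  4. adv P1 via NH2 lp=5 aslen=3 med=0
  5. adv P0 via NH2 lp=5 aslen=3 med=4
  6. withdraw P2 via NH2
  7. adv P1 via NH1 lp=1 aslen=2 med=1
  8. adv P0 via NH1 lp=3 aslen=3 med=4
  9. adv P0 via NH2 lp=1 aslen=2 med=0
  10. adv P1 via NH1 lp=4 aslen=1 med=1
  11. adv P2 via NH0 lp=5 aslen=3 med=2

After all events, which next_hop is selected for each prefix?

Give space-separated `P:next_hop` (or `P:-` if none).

Op 1: best P0=- P1=- P2=NH1
Op 2: best P0=- P1=- P2=NH1
Op 3: best P0=- P1=NH2 P2=NH1
Op 4: best P0=- P1=NH2 P2=NH1
Op 5: best P0=NH2 P1=NH2 P2=NH1
Op 6: best P0=NH2 P1=NH2 P2=NH1
Op 7: best P0=NH2 P1=NH2 P2=NH1
Op 8: best P0=NH2 P1=NH2 P2=NH1
Op 9: best P0=NH1 P1=NH2 P2=NH1
Op 10: best P0=NH1 P1=NH2 P2=NH1
Op 11: best P0=NH1 P1=NH2 P2=NH1

Answer: P0:NH1 P1:NH2 P2:NH1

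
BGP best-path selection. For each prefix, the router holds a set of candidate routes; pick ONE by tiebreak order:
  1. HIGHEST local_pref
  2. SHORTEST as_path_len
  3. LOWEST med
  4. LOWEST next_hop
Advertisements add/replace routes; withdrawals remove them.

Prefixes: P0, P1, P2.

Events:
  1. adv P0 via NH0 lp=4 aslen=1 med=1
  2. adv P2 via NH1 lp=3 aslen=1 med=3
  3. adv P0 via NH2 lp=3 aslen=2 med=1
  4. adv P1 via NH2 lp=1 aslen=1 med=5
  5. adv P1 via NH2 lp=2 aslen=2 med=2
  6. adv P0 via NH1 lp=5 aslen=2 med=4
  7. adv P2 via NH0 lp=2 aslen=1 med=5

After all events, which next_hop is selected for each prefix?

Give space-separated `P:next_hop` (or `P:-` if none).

Answer: P0:NH1 P1:NH2 P2:NH1

Derivation:
Op 1: best P0=NH0 P1=- P2=-
Op 2: best P0=NH0 P1=- P2=NH1
Op 3: best P0=NH0 P1=- P2=NH1
Op 4: best P0=NH0 P1=NH2 P2=NH1
Op 5: best P0=NH0 P1=NH2 P2=NH1
Op 6: best P0=NH1 P1=NH2 P2=NH1
Op 7: best P0=NH1 P1=NH2 P2=NH1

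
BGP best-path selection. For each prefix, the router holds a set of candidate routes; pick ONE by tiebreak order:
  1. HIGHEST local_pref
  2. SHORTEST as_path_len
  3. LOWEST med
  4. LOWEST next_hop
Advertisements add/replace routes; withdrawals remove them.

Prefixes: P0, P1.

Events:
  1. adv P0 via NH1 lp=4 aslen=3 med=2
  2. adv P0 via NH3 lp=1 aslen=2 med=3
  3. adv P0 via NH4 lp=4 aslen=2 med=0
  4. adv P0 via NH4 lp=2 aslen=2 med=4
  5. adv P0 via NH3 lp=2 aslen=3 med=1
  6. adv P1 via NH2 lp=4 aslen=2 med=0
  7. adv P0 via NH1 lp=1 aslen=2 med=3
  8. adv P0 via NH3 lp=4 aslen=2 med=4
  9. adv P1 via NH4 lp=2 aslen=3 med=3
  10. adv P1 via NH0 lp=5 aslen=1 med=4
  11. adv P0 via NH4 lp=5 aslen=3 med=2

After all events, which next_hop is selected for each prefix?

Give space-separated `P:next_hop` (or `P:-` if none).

Answer: P0:NH4 P1:NH0

Derivation:
Op 1: best P0=NH1 P1=-
Op 2: best P0=NH1 P1=-
Op 3: best P0=NH4 P1=-
Op 4: best P0=NH1 P1=-
Op 5: best P0=NH1 P1=-
Op 6: best P0=NH1 P1=NH2
Op 7: best P0=NH4 P1=NH2
Op 8: best P0=NH3 P1=NH2
Op 9: best P0=NH3 P1=NH2
Op 10: best P0=NH3 P1=NH0
Op 11: best P0=NH4 P1=NH0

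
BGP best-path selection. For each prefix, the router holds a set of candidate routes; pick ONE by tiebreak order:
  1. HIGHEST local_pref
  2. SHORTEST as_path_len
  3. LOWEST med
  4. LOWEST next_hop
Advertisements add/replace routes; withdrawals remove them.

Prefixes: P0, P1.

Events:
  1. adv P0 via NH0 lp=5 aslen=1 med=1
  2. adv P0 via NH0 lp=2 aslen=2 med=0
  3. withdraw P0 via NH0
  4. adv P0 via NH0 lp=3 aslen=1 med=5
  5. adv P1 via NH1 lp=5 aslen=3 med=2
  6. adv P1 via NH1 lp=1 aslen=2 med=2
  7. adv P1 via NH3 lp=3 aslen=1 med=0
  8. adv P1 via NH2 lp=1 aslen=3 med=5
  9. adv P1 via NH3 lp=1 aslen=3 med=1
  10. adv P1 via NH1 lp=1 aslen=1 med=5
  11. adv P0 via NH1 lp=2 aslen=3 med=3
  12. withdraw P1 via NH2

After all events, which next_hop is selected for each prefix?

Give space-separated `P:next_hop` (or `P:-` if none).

Answer: P0:NH0 P1:NH1

Derivation:
Op 1: best P0=NH0 P1=-
Op 2: best P0=NH0 P1=-
Op 3: best P0=- P1=-
Op 4: best P0=NH0 P1=-
Op 5: best P0=NH0 P1=NH1
Op 6: best P0=NH0 P1=NH1
Op 7: best P0=NH0 P1=NH3
Op 8: best P0=NH0 P1=NH3
Op 9: best P0=NH0 P1=NH1
Op 10: best P0=NH0 P1=NH1
Op 11: best P0=NH0 P1=NH1
Op 12: best P0=NH0 P1=NH1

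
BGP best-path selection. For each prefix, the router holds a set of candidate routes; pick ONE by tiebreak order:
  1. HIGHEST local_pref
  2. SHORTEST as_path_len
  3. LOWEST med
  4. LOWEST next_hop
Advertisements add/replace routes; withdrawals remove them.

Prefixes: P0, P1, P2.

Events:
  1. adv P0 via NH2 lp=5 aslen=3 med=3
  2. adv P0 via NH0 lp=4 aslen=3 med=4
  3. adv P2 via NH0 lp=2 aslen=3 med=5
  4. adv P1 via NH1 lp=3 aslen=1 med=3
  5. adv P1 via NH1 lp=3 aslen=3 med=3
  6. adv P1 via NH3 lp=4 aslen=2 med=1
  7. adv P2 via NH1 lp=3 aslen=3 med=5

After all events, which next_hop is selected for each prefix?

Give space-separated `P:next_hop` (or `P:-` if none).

Answer: P0:NH2 P1:NH3 P2:NH1

Derivation:
Op 1: best P0=NH2 P1=- P2=-
Op 2: best P0=NH2 P1=- P2=-
Op 3: best P0=NH2 P1=- P2=NH0
Op 4: best P0=NH2 P1=NH1 P2=NH0
Op 5: best P0=NH2 P1=NH1 P2=NH0
Op 6: best P0=NH2 P1=NH3 P2=NH0
Op 7: best P0=NH2 P1=NH3 P2=NH1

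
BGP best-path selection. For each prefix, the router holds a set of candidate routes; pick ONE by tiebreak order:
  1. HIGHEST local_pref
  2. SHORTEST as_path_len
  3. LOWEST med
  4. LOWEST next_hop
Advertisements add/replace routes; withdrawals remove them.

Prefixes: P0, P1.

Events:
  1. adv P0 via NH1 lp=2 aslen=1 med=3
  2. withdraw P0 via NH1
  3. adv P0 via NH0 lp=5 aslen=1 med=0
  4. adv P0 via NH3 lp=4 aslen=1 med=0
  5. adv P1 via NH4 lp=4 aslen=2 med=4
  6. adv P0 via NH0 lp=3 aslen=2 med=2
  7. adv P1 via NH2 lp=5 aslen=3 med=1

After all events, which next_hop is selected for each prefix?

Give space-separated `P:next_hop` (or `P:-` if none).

Answer: P0:NH3 P1:NH2

Derivation:
Op 1: best P0=NH1 P1=-
Op 2: best P0=- P1=-
Op 3: best P0=NH0 P1=-
Op 4: best P0=NH0 P1=-
Op 5: best P0=NH0 P1=NH4
Op 6: best P0=NH3 P1=NH4
Op 7: best P0=NH3 P1=NH2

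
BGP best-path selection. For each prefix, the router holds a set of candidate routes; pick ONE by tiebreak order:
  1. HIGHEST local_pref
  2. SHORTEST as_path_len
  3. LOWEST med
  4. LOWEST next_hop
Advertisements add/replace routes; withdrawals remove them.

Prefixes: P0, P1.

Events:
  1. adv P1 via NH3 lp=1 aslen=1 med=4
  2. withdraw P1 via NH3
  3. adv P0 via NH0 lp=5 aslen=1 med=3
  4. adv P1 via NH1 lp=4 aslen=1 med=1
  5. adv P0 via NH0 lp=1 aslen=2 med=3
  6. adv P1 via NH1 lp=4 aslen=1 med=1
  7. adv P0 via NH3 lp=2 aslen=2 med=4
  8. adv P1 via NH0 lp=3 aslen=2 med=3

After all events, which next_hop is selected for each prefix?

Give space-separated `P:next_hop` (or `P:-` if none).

Op 1: best P0=- P1=NH3
Op 2: best P0=- P1=-
Op 3: best P0=NH0 P1=-
Op 4: best P0=NH0 P1=NH1
Op 5: best P0=NH0 P1=NH1
Op 6: best P0=NH0 P1=NH1
Op 7: best P0=NH3 P1=NH1
Op 8: best P0=NH3 P1=NH1

Answer: P0:NH3 P1:NH1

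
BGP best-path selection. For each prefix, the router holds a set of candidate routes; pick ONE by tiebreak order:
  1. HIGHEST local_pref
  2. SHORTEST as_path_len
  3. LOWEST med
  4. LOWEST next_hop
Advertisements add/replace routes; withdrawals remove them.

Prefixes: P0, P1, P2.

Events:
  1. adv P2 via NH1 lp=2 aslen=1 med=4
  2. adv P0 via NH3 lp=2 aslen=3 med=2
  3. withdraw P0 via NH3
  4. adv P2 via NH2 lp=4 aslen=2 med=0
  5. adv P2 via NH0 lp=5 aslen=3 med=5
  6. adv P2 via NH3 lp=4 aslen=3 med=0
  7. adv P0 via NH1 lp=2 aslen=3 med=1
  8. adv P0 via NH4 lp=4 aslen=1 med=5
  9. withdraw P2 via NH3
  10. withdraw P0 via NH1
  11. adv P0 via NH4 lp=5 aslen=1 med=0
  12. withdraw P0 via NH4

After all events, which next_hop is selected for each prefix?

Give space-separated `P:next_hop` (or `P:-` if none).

Op 1: best P0=- P1=- P2=NH1
Op 2: best P0=NH3 P1=- P2=NH1
Op 3: best P0=- P1=- P2=NH1
Op 4: best P0=- P1=- P2=NH2
Op 5: best P0=- P1=- P2=NH0
Op 6: best P0=- P1=- P2=NH0
Op 7: best P0=NH1 P1=- P2=NH0
Op 8: best P0=NH4 P1=- P2=NH0
Op 9: best P0=NH4 P1=- P2=NH0
Op 10: best P0=NH4 P1=- P2=NH0
Op 11: best P0=NH4 P1=- P2=NH0
Op 12: best P0=- P1=- P2=NH0

Answer: P0:- P1:- P2:NH0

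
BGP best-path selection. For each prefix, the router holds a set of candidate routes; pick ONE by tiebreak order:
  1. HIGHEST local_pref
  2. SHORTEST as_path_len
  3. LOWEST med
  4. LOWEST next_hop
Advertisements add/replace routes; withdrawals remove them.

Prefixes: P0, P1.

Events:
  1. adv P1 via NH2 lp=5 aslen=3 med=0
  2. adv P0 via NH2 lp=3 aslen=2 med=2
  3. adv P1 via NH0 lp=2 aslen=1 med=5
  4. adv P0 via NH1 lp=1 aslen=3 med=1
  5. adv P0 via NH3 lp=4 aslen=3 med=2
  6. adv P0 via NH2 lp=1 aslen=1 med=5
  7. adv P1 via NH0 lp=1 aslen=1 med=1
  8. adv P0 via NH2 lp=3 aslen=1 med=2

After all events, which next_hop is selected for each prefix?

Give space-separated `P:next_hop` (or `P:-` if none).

Answer: P0:NH3 P1:NH2

Derivation:
Op 1: best P0=- P1=NH2
Op 2: best P0=NH2 P1=NH2
Op 3: best P0=NH2 P1=NH2
Op 4: best P0=NH2 P1=NH2
Op 5: best P0=NH3 P1=NH2
Op 6: best P0=NH3 P1=NH2
Op 7: best P0=NH3 P1=NH2
Op 8: best P0=NH3 P1=NH2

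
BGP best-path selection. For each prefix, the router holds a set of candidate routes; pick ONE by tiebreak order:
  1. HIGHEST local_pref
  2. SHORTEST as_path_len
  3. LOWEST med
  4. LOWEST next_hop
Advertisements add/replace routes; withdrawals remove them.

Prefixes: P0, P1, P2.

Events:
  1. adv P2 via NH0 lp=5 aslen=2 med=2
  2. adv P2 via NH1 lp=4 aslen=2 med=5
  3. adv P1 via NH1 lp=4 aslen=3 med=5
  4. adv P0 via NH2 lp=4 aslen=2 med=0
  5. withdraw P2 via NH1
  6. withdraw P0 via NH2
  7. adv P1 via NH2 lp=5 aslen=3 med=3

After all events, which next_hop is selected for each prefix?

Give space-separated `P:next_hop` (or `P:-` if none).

Answer: P0:- P1:NH2 P2:NH0

Derivation:
Op 1: best P0=- P1=- P2=NH0
Op 2: best P0=- P1=- P2=NH0
Op 3: best P0=- P1=NH1 P2=NH0
Op 4: best P0=NH2 P1=NH1 P2=NH0
Op 5: best P0=NH2 P1=NH1 P2=NH0
Op 6: best P0=- P1=NH1 P2=NH0
Op 7: best P0=- P1=NH2 P2=NH0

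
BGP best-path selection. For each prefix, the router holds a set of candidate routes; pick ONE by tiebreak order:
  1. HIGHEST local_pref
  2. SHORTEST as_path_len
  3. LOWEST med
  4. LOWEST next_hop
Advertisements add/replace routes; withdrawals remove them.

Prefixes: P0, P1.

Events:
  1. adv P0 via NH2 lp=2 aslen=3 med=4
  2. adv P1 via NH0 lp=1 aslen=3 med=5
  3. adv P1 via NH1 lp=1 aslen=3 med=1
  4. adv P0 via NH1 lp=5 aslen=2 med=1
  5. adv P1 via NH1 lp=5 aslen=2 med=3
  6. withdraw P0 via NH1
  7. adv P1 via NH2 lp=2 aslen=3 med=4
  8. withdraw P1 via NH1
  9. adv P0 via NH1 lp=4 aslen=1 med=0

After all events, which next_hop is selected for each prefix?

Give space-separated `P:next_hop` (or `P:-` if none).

Op 1: best P0=NH2 P1=-
Op 2: best P0=NH2 P1=NH0
Op 3: best P0=NH2 P1=NH1
Op 4: best P0=NH1 P1=NH1
Op 5: best P0=NH1 P1=NH1
Op 6: best P0=NH2 P1=NH1
Op 7: best P0=NH2 P1=NH1
Op 8: best P0=NH2 P1=NH2
Op 9: best P0=NH1 P1=NH2

Answer: P0:NH1 P1:NH2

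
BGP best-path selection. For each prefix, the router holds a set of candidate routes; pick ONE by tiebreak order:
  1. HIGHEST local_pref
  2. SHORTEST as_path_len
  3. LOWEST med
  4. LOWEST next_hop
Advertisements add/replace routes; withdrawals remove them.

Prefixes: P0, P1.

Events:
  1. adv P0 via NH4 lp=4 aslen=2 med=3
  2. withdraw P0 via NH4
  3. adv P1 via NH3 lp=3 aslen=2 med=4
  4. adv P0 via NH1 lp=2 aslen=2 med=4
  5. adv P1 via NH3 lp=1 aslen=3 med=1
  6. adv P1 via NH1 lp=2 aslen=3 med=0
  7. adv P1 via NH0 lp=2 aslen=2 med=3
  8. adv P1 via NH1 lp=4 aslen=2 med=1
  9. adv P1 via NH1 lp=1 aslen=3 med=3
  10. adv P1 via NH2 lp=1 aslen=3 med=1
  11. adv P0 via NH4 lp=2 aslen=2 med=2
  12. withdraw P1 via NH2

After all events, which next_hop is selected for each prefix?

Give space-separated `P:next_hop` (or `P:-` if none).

Answer: P0:NH4 P1:NH0

Derivation:
Op 1: best P0=NH4 P1=-
Op 2: best P0=- P1=-
Op 3: best P0=- P1=NH3
Op 4: best P0=NH1 P1=NH3
Op 5: best P0=NH1 P1=NH3
Op 6: best P0=NH1 P1=NH1
Op 7: best P0=NH1 P1=NH0
Op 8: best P0=NH1 P1=NH1
Op 9: best P0=NH1 P1=NH0
Op 10: best P0=NH1 P1=NH0
Op 11: best P0=NH4 P1=NH0
Op 12: best P0=NH4 P1=NH0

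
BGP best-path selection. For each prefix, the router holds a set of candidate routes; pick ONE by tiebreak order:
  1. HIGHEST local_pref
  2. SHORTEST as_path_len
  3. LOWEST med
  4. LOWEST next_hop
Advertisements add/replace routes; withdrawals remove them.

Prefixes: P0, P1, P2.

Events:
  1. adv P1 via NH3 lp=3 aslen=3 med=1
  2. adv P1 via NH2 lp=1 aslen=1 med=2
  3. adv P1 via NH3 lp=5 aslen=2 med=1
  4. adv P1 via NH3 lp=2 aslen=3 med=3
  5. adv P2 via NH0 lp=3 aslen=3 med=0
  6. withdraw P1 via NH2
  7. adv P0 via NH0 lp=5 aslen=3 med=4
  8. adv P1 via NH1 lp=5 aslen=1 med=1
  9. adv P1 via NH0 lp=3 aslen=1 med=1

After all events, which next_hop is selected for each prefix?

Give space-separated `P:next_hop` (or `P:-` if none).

Answer: P0:NH0 P1:NH1 P2:NH0

Derivation:
Op 1: best P0=- P1=NH3 P2=-
Op 2: best P0=- P1=NH3 P2=-
Op 3: best P0=- P1=NH3 P2=-
Op 4: best P0=- P1=NH3 P2=-
Op 5: best P0=- P1=NH3 P2=NH0
Op 6: best P0=- P1=NH3 P2=NH0
Op 7: best P0=NH0 P1=NH3 P2=NH0
Op 8: best P0=NH0 P1=NH1 P2=NH0
Op 9: best P0=NH0 P1=NH1 P2=NH0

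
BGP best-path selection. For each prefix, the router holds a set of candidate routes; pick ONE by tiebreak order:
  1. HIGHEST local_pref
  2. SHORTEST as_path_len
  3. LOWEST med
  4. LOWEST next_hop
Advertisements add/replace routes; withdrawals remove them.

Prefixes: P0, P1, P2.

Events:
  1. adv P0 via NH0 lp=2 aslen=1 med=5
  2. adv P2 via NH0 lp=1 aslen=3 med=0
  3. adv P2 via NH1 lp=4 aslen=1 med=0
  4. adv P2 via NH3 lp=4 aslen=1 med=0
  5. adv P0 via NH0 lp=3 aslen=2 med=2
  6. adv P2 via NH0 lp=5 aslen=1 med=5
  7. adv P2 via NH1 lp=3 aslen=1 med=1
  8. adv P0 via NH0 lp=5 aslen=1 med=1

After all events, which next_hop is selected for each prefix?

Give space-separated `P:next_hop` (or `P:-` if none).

Op 1: best P0=NH0 P1=- P2=-
Op 2: best P0=NH0 P1=- P2=NH0
Op 3: best P0=NH0 P1=- P2=NH1
Op 4: best P0=NH0 P1=- P2=NH1
Op 5: best P0=NH0 P1=- P2=NH1
Op 6: best P0=NH0 P1=- P2=NH0
Op 7: best P0=NH0 P1=- P2=NH0
Op 8: best P0=NH0 P1=- P2=NH0

Answer: P0:NH0 P1:- P2:NH0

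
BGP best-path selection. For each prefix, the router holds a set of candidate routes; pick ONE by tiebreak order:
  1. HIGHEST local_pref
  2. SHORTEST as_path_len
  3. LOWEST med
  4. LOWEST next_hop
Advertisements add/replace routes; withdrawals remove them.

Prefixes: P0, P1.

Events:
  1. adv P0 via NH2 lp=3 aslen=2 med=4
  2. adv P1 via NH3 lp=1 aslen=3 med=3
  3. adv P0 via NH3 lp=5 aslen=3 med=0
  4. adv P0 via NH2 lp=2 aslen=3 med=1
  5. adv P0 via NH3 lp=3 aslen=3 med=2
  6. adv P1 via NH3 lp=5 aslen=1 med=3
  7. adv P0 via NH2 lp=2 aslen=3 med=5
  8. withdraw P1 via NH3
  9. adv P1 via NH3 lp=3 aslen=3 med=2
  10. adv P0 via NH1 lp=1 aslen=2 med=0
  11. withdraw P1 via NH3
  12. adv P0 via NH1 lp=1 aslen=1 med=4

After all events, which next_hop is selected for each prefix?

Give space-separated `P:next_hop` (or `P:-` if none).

Op 1: best P0=NH2 P1=-
Op 2: best P0=NH2 P1=NH3
Op 3: best P0=NH3 P1=NH3
Op 4: best P0=NH3 P1=NH3
Op 5: best P0=NH3 P1=NH3
Op 6: best P0=NH3 P1=NH3
Op 7: best P0=NH3 P1=NH3
Op 8: best P0=NH3 P1=-
Op 9: best P0=NH3 P1=NH3
Op 10: best P0=NH3 P1=NH3
Op 11: best P0=NH3 P1=-
Op 12: best P0=NH3 P1=-

Answer: P0:NH3 P1:-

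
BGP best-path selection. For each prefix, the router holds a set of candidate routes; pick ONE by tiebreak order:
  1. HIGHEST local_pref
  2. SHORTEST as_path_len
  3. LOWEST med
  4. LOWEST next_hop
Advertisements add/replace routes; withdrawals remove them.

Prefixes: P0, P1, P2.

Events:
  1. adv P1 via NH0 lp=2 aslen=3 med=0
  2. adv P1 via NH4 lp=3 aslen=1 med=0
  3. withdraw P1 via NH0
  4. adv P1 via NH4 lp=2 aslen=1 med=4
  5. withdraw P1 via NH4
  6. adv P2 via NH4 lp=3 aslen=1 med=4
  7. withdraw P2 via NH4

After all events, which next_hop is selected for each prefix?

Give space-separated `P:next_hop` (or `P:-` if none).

Answer: P0:- P1:- P2:-

Derivation:
Op 1: best P0=- P1=NH0 P2=-
Op 2: best P0=- P1=NH4 P2=-
Op 3: best P0=- P1=NH4 P2=-
Op 4: best P0=- P1=NH4 P2=-
Op 5: best P0=- P1=- P2=-
Op 6: best P0=- P1=- P2=NH4
Op 7: best P0=- P1=- P2=-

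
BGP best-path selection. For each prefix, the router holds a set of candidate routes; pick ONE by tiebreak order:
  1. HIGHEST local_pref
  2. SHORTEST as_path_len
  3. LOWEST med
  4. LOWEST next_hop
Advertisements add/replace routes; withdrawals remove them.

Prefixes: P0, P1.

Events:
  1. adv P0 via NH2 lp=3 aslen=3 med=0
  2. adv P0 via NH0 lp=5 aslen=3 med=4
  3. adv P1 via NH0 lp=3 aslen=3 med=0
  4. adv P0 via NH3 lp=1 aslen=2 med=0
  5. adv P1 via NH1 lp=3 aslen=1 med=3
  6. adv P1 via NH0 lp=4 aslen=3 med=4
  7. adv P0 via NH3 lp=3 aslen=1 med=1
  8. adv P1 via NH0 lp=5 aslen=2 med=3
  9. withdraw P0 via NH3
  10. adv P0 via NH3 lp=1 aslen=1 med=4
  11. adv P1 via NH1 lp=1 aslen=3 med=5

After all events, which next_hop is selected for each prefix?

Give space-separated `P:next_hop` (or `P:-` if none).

Answer: P0:NH0 P1:NH0

Derivation:
Op 1: best P0=NH2 P1=-
Op 2: best P0=NH0 P1=-
Op 3: best P0=NH0 P1=NH0
Op 4: best P0=NH0 P1=NH0
Op 5: best P0=NH0 P1=NH1
Op 6: best P0=NH0 P1=NH0
Op 7: best P0=NH0 P1=NH0
Op 8: best P0=NH0 P1=NH0
Op 9: best P0=NH0 P1=NH0
Op 10: best P0=NH0 P1=NH0
Op 11: best P0=NH0 P1=NH0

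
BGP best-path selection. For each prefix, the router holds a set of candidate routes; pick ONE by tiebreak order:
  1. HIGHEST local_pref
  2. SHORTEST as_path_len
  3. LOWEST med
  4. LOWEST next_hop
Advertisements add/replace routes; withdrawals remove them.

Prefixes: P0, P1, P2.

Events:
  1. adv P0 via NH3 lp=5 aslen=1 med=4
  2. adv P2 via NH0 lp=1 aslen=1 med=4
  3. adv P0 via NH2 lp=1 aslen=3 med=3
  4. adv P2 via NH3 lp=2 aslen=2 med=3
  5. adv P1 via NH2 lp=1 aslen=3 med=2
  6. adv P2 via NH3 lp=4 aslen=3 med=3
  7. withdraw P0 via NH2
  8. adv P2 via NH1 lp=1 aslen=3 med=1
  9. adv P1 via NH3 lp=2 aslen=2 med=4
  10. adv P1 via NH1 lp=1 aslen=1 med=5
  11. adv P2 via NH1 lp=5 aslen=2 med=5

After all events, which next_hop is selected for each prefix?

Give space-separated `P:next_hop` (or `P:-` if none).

Answer: P0:NH3 P1:NH3 P2:NH1

Derivation:
Op 1: best P0=NH3 P1=- P2=-
Op 2: best P0=NH3 P1=- P2=NH0
Op 3: best P0=NH3 P1=- P2=NH0
Op 4: best P0=NH3 P1=- P2=NH3
Op 5: best P0=NH3 P1=NH2 P2=NH3
Op 6: best P0=NH3 P1=NH2 P2=NH3
Op 7: best P0=NH3 P1=NH2 P2=NH3
Op 8: best P0=NH3 P1=NH2 P2=NH3
Op 9: best P0=NH3 P1=NH3 P2=NH3
Op 10: best P0=NH3 P1=NH3 P2=NH3
Op 11: best P0=NH3 P1=NH3 P2=NH1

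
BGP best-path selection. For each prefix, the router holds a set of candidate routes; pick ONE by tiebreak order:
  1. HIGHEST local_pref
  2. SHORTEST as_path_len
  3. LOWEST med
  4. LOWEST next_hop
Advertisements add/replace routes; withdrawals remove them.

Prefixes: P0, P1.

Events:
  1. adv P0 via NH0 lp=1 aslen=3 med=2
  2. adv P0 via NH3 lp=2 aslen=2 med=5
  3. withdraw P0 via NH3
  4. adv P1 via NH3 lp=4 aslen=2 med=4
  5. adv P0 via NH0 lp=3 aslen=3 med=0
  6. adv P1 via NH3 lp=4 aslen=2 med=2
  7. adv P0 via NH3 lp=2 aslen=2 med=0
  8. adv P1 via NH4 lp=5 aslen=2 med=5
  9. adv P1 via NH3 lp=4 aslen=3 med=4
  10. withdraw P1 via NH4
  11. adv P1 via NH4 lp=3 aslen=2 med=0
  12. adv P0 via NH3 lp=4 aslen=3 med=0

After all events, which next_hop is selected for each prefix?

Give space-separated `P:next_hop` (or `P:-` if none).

Op 1: best P0=NH0 P1=-
Op 2: best P0=NH3 P1=-
Op 3: best P0=NH0 P1=-
Op 4: best P0=NH0 P1=NH3
Op 5: best P0=NH0 P1=NH3
Op 6: best P0=NH0 P1=NH3
Op 7: best P0=NH0 P1=NH3
Op 8: best P0=NH0 P1=NH4
Op 9: best P0=NH0 P1=NH4
Op 10: best P0=NH0 P1=NH3
Op 11: best P0=NH0 P1=NH3
Op 12: best P0=NH3 P1=NH3

Answer: P0:NH3 P1:NH3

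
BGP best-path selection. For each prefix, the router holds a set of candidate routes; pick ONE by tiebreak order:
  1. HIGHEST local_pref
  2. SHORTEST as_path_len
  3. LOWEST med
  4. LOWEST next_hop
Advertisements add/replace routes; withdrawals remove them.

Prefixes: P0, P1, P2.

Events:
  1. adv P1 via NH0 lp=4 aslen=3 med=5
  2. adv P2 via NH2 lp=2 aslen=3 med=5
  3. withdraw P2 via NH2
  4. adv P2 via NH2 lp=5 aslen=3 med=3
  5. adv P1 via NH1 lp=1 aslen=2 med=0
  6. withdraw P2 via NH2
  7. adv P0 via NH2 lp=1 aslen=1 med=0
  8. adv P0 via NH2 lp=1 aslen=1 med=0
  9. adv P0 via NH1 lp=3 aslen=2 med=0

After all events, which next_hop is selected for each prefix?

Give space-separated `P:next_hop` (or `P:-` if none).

Answer: P0:NH1 P1:NH0 P2:-

Derivation:
Op 1: best P0=- P1=NH0 P2=-
Op 2: best P0=- P1=NH0 P2=NH2
Op 3: best P0=- P1=NH0 P2=-
Op 4: best P0=- P1=NH0 P2=NH2
Op 5: best P0=- P1=NH0 P2=NH2
Op 6: best P0=- P1=NH0 P2=-
Op 7: best P0=NH2 P1=NH0 P2=-
Op 8: best P0=NH2 P1=NH0 P2=-
Op 9: best P0=NH1 P1=NH0 P2=-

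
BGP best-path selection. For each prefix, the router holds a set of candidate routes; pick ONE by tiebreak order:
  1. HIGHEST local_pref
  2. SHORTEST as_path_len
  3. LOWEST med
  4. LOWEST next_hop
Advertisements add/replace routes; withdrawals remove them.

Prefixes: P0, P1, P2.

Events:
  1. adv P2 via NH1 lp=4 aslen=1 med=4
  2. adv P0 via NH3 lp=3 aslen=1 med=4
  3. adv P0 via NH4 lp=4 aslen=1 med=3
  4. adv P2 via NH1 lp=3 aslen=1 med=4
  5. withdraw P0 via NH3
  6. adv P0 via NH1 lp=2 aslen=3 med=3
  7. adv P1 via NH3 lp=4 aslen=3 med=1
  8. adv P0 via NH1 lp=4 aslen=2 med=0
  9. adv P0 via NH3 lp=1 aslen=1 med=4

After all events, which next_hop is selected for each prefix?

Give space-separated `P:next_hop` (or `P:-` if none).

Op 1: best P0=- P1=- P2=NH1
Op 2: best P0=NH3 P1=- P2=NH1
Op 3: best P0=NH4 P1=- P2=NH1
Op 4: best P0=NH4 P1=- P2=NH1
Op 5: best P0=NH4 P1=- P2=NH1
Op 6: best P0=NH4 P1=- P2=NH1
Op 7: best P0=NH4 P1=NH3 P2=NH1
Op 8: best P0=NH4 P1=NH3 P2=NH1
Op 9: best P0=NH4 P1=NH3 P2=NH1

Answer: P0:NH4 P1:NH3 P2:NH1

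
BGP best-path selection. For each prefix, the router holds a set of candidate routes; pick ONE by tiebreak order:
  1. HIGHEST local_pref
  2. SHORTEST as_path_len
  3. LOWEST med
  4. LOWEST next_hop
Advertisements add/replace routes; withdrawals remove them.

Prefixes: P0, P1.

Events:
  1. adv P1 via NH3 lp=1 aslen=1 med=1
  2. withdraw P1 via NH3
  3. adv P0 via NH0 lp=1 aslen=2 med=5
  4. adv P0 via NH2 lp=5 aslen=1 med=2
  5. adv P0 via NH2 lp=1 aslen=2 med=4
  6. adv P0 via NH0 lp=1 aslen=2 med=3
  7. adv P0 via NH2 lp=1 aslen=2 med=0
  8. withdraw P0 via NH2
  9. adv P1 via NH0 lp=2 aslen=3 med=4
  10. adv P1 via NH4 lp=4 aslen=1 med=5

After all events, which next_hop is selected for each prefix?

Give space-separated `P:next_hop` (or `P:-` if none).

Answer: P0:NH0 P1:NH4

Derivation:
Op 1: best P0=- P1=NH3
Op 2: best P0=- P1=-
Op 3: best P0=NH0 P1=-
Op 4: best P0=NH2 P1=-
Op 5: best P0=NH2 P1=-
Op 6: best P0=NH0 P1=-
Op 7: best P0=NH2 P1=-
Op 8: best P0=NH0 P1=-
Op 9: best P0=NH0 P1=NH0
Op 10: best P0=NH0 P1=NH4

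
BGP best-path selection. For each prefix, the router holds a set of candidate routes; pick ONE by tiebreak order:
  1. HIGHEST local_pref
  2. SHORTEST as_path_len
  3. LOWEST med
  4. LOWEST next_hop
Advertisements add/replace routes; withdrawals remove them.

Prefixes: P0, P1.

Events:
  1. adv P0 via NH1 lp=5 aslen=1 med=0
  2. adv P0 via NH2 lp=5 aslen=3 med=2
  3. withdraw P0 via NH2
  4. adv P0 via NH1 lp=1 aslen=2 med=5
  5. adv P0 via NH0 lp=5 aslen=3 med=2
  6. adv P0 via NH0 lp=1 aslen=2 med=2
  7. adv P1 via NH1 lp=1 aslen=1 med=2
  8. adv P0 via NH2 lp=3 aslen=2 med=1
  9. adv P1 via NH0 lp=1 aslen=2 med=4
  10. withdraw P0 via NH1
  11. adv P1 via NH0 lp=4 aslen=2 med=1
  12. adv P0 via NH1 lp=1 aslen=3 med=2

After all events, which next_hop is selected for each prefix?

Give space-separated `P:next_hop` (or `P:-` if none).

Answer: P0:NH2 P1:NH0

Derivation:
Op 1: best P0=NH1 P1=-
Op 2: best P0=NH1 P1=-
Op 3: best P0=NH1 P1=-
Op 4: best P0=NH1 P1=-
Op 5: best P0=NH0 P1=-
Op 6: best P0=NH0 P1=-
Op 7: best P0=NH0 P1=NH1
Op 8: best P0=NH2 P1=NH1
Op 9: best P0=NH2 P1=NH1
Op 10: best P0=NH2 P1=NH1
Op 11: best P0=NH2 P1=NH0
Op 12: best P0=NH2 P1=NH0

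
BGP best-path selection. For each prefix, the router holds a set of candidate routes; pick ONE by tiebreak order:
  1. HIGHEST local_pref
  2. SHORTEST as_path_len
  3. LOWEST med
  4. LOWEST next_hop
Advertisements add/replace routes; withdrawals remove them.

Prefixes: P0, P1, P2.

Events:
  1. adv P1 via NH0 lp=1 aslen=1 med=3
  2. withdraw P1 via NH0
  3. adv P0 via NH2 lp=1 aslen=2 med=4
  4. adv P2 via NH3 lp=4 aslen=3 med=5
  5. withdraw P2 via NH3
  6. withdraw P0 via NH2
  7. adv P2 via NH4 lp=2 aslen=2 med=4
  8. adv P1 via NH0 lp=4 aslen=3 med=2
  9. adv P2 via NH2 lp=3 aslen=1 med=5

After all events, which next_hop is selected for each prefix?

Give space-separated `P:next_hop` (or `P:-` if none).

Answer: P0:- P1:NH0 P2:NH2

Derivation:
Op 1: best P0=- P1=NH0 P2=-
Op 2: best P0=- P1=- P2=-
Op 3: best P0=NH2 P1=- P2=-
Op 4: best P0=NH2 P1=- P2=NH3
Op 5: best P0=NH2 P1=- P2=-
Op 6: best P0=- P1=- P2=-
Op 7: best P0=- P1=- P2=NH4
Op 8: best P0=- P1=NH0 P2=NH4
Op 9: best P0=- P1=NH0 P2=NH2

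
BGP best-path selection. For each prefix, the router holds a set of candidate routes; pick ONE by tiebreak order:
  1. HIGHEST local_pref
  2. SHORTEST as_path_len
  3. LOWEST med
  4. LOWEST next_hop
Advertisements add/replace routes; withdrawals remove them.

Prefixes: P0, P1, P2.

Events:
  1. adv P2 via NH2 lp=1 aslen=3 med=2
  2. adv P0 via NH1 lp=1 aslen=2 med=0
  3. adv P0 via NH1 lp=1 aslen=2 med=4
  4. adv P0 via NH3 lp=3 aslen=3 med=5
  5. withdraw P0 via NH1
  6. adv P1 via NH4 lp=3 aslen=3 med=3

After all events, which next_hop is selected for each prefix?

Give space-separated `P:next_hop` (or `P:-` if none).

Answer: P0:NH3 P1:NH4 P2:NH2

Derivation:
Op 1: best P0=- P1=- P2=NH2
Op 2: best P0=NH1 P1=- P2=NH2
Op 3: best P0=NH1 P1=- P2=NH2
Op 4: best P0=NH3 P1=- P2=NH2
Op 5: best P0=NH3 P1=- P2=NH2
Op 6: best P0=NH3 P1=NH4 P2=NH2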